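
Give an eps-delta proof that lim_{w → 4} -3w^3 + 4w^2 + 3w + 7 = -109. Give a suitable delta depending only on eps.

Let eps > 0. We want delta > 0 such that 0 < |w − 4| < delta implies |(-3w^3 + 4w^2 + 3w + 7) + 109| < eps.
(-3w^3 + 4w^2 + 3w + 7) + 109 = -3w^3 + 4w^2 + 3w + 116 = (w − 4)(-3w^2 - 8w - 29).
So |(-3w^3 + 4w^2 + 3w + 7) + 109| = |w − 4|·|-3w^2 - 8w - 29|.
Assume first that |w − 4| < 1, so |w| < 5. Then |-3w^2 - 8w - 29| ≤ 3·5^2 + 8·5 + 29 = 144.
Hence |(-3w^3 + 4w^2 + 3w + 7) + 109| ≤ 144|w − 4| < eps provided |w − 4| < eps/144.
Choosing delta = min(1, eps/144) ensures both conditions, hence |(-3w^3 + 4w^2 + 3w + 7) + 109| < eps.

delta = min(1, eps/144)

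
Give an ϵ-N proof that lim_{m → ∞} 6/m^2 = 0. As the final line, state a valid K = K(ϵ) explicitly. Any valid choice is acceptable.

Let ϵ > 0. For m ≥ 1, |6/m^2 − 0| = 6/m^2.
6/m^2 < ϵ ⇔ m^2 > 6/ϵ ⇔ m > (6/ϵ)^{1/2}.
Take K = (6/ϵ)^{1/2}. Then m > K implies 6/m^2 < ϵ.

K = (6/ϵ)^{1/2}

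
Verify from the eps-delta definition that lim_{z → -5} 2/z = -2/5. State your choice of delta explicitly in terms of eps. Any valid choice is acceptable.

Let eps > 0. We seek delta > 0 such that 0 < |z + 5| < delta implies |2/z + 2/5| < eps.
|2/z + 2/5| = 2·|-5 − z|/(5·|z|) = 2|z + 5|/(5|z|).
Require delta ≤ 5/2 so that |z| > 5 − 5/2 = 5/2, hence 5|z| > 25/2.
Then |2/z + 2/5| < 2|z + 5|/(25/2), which is < eps when |z + 5| < (25/4)eps.
Take delta = min(5/2, (25/4)eps). Then 0 < |z + 5| < delta gives both |z + 5| < 5/2 and |z + 5| < (25/4)eps, so |2/z + 2/5| < eps.

delta = min(5/2, (25/4)eps)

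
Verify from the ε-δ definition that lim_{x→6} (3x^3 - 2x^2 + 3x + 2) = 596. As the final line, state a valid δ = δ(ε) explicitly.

δ = min(1, ε/358)

Let ε > 0. We want δ > 0 such that 0 < |x − 6| < δ implies |(3x^3 - 2x^2 + 3x + 2) − 596| < ε.
(3x^3 - 2x^2 + 3x + 2) − 596 = 3x^3 - 2x^2 + 3x - 594 = (x − 6)(3x^2 + 16x + 99).
So |(3x^3 - 2x^2 + 3x + 2) − 596| = |x − 6|·|3x^2 + 16x + 99|.
Require δ ≤ 1. Then |x − 6| < 1 gives |x| < 7, and by the triangle inequality |3x^2 + 16x + 99| ≤ 3·7^2 + 16·7 + 99 = 358.
Hence |(3x^3 - 2x^2 + 3x + 2) − 596| ≤ 358|x − 6| < ε provided |x − 6| < ε/358.
Choosing δ = min(1, ε/358) ensures both conditions, hence |(3x^3 - 2x^2 + 3x + 2) − 596| < ε.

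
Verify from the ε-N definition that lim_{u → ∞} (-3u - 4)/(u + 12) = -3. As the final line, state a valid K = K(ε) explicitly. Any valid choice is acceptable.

K = 32/ε

Let ε > 0. We seek K > 0 such that u > K implies |(-3u - 4)/(u + 12) + 3| < ε.
(-3u - 4)/(u + 12) + 3 = ((-3u - 4) − (-3)(u + 12)) / ((u + 12)) = 32/((u + 12)).
For u > 0 we have u + 12 > u, so |(-3u - 4)/(u + 12) + 3| = 32/((u + 12)) < 32/(u) = 32/u.
Thus |(-3u - 4)/(u + 12) + 3| < ε whenever u > 32/ε.
Take K = 32/ε. If u > K then |(-3u - 4)/(u + 12) + 3| < 32/u < ε.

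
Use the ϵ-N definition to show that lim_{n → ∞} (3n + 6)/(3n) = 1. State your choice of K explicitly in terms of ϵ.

Let ϵ > 0. For n ≥ 1, |(3n + 6)/(3n) − 1| = |18|/(3(3n)) = 18/(3(3n)).
Since 3n ≥ 3n for n ≥ 1, this is ≤ 18/(3·3n) = 2/n.
So |(3n + 6)/(3n) − 1| < ϵ whenever n > 2/ϵ.
Take K = 2/ϵ. If n > K then |(3n + 6)/(3n) − 1| ≤ 2/n < ϵ.

K = 2/ϵ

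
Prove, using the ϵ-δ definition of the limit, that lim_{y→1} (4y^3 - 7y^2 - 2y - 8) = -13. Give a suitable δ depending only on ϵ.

δ = min(1, ϵ/27)

Fix ϵ > 0. We want δ > 0 such that 0 < |y − 1| < δ implies |(4y^3 - 7y^2 - 2y - 8) + 13| < ϵ.
(4y^3 - 7y^2 - 2y - 8) + 13 = 4y^3 - 7y^2 - 2y + 5 = (y − 1)(4y^2 - 3y - 5).
So |(4y^3 - 7y^2 - 2y - 8) + 13| = |y − 1|·|4y^2 - 3y - 5|.
Assume first that |y − 1| < 1, so |y| < 2. Then |4y^2 - 3y - 5| ≤ 4·2^2 + 3·2 + 5 = 27.
Hence |(4y^3 - 7y^2 - 2y - 8) + 13| ≤ 27|y − 1| < ϵ provided |y − 1| < ϵ/27.
Take δ = min(1, ϵ/27). Then 0 < |y − 1| < δ gives both |y − 1| < 1 and |y − 1| < ϵ/27, so |(4y^3 - 7y^2 - 2y - 8) + 13| < ϵ.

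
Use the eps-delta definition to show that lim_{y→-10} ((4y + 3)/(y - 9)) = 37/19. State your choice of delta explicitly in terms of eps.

Suppose eps > 0. We want delta > 0 with 0 < |y + 10| < delta ⇒ |(4y + 3)/(y - 9) − (37/19)| < eps.
Combining over a common denominator, (4y + 3)/(y - 9) − (37/19) = [(4y + 3)·(-19) − (-37)·(y - 9)] / [(-19)·(y - 9)] = -39(y + 10) / ((-19)(y - 9)).
So |(4y + 3)/(y - 9) − (37/19)| = 39|y + 10| / (19·|y − 9|).
Require delta ≤ 19/2, so |y − 9| ≥ |-19| − |y + 10| > 19 − 19/2 = 19/2.
Hence |(4y + 3)/(y - 9) − (37/19)| < 39|y + 10|/(19·(19/2)) = (78/361)|y + 10|, which is < eps once |y + 10| < (361/78)eps.
Take delta = min(19/2, (361/78)eps). Then 0 < |y + 10| < delta forces both bounds, so |(4y + 3)/(y - 9) − (37/19)| < eps.

delta = min(19/2, (361/78)eps)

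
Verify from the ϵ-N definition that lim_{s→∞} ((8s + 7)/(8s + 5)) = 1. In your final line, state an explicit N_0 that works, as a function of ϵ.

Fix ϵ > 0. We seek N_0 > 0 such that s > N_0 implies |(8s + 7)/(8s + 5) − 1| < ϵ.
(8s + 7)/(8s + 5) − 1 = (8(8s + 7) − 8(8s + 5)) / (8(8s + 5)) = 16/(8(8s + 5)).
For s > 0 we have 8s + 5 > 8s, so |(8s + 7)/(8s + 5) − 1| = 16/(8(8s + 5)) < 16/(8·8s) = (1/4)/s.
Thus |(8s + 7)/(8s + 5) − 1| < ϵ whenever s > (1/4)/ϵ.
Take N_0 = (1/4)/ϵ. If s > N_0 then |(8s + 7)/(8s + 5) − 1| < (1/4)/s < ϵ.

N_0 = (1/4)/ϵ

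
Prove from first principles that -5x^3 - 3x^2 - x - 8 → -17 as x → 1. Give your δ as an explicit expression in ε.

Let ε > 0. We want δ > 0 such that 0 < |x − 1| < δ implies |(-5x^3 - 3x^2 - x - 8) + 17| < ε.
(-5x^3 - 3x^2 - x - 8) + 17 = -5x^3 - 3x^2 - x + 9 = (x − 1)(-5x^2 - 8x - 9).
So |(-5x^3 - 3x^2 - x - 8) + 17| = |x − 1|·|-5x^2 - 8x - 9|.
Assume first that |x − 1| < 2, so |x| < 3. Then |-5x^2 - 8x - 9| ≤ 5·3^2 + 8·3 + 9 = 78.
Hence |(-5x^3 - 3x^2 - x - 8) + 17| ≤ 78|x − 1| < ε provided |x − 1| < ε/78.
Choosing δ = min(2, ε/78) ensures both conditions, hence |(-5x^3 - 3x^2 - x - 8) + 17| < ε.

δ = min(2, ε/78)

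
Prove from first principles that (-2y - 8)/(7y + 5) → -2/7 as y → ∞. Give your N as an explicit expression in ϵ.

Suppose ϵ > 0. We seek N > 0 such that y > N implies |(-2y - 8)/(7y + 5) + 2/7| < ϵ.
(-2y - 8)/(7y + 5) + 2/7 = (7(-2y - 8) − (-2)(7y + 5)) / (7(7y + 5)) = -46/(7(7y + 5)).
For y > 0 we have 7y + 5 > 7y, so |(-2y - 8)/(7y + 5) + 2/7| = 46/(7(7y + 5)) < 46/(7·7y) = (46/49)/y.
Thus |(-2y - 8)/(7y + 5) + 2/7| < ϵ whenever y > (46/49)/ϵ.
Take N = (46/49)/ϵ. If y > N then |(-2y - 8)/(7y + 5) + 2/7| < (46/49)/y < ϵ.

N = (46/49)/ϵ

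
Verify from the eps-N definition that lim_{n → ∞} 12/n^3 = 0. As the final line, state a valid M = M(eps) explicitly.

Let eps > 0. For n ≥ 1, |12/n^3 − 0| = 12/n^3.
12/n^3 < eps ⇔ n^3 > 12/eps ⇔ n > (12/eps)^{1/3}.
Take M = (12/eps)^{1/3}. Then n > M implies 12/n^3 < eps.

M = (12/eps)^{1/3}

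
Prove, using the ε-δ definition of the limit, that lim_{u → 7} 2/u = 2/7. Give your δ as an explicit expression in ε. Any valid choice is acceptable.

Let ε > 0 be given. We seek δ > 0 such that 0 < |u − 7| < δ implies |2/u − (2/7)| < ε.
|2/u − (2/7)| = 2·|7 − u|/(7·|u|) = 2|u − 7|/(7|u|).
Restrict δ ≤ 7/2. Then |u − 7| < 7/2 gives |u| > 7/2, so 7|u| > 49/2.
Then |2/u − (2/7)| < 2|u − 7|/(49/2), which is < ε when |u − 7| < (49/4)ε.
Take δ = min(7/2, (49/4)ε). Then 0 < |u − 7| < δ gives both |u − 7| < 7/2 and |u − 7| < (49/4)ε, so |2/u − (2/7)| < ε.

δ = min(7/2, (49/4)ε)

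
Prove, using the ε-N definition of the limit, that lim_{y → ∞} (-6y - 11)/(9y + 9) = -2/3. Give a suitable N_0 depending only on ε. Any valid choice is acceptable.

Suppose ε > 0. We seek N_0 > 0 such that y > N_0 implies |(-6y - 11)/(9y + 9) + 2/3| < ε.
(-6y - 11)/(9y + 9) + 2/3 = (9(-6y - 11) − (-6)(9y + 9)) / (9(9y + 9)) = -45/(9(9y + 9)).
For y > 0 we have 9y + 9 > 9y, so |(-6y - 11)/(9y + 9) + 2/3| = 45/(9(9y + 9)) < 45/(9·9y) = (5/9)/y.
Thus |(-6y - 11)/(9y + 9) + 2/3| < ε whenever y > (5/9)/ε.
Take N_0 = (5/9)/ε. If y > N_0 then |(-6y - 11)/(9y + 9) + 2/3| < (5/9)/y < ε.

N_0 = (5/9)/ε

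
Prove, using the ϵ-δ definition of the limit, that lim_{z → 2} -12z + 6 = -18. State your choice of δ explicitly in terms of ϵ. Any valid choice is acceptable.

Let ϵ > 0. We need δ > 0 so that 0 < |z − 2| < δ implies |(-12z + 6) + 18| < ϵ.
|(-12z + 6) + 18| = |-12z + 24| = 12|z − 2|.
So 12|z − 2| < ϵ exactly when |z − 2| < ϵ/12.
Choosing δ = ϵ/12 gives |(-12z + 6) + 18| = 12|z − 2| < ϵ whenever |z − 2| < δ.

δ = ϵ/12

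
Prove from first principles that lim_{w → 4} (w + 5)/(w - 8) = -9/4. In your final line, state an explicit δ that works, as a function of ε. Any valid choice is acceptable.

δ = min(2, (8/13)ε)

Fix ε > 0. We want δ > 0 with 0 < |w − 4| < δ ⇒ |(w + 5)/(w - 8) + 9/4| < ε.
Combining over a common denominator, (w + 5)/(w - 8) + 9/4 = [(w + 5)·(-4) − 9·(w - 8)] / [(-4)·(w - 8)] = -13(w − 4) / ((-4)(w - 8)).
So |(w + 5)/(w - 8) + 9/4| = 13|w − 4| / (4·|w − 8|).
Require δ ≤ 2, so |w − 8| ≥ |-4| − |w − 4| > 4 − 2 = 2.
Hence |(w + 5)/(w - 8) + 9/4| < 13|w − 4|/(4·2) = (13/8)|w − 4|, which is < ε once |w − 4| < (8/13)ε.
Take δ = min(2, (8/13)ε). Then 0 < |w − 4| < δ forces both bounds, so |(w + 5)/(w - 8) + 9/4| < ε.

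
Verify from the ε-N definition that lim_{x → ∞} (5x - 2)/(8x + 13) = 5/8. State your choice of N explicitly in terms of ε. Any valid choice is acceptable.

Fix ε > 0. We seek N > 0 such that x > N implies |(5x - 2)/(8x + 13) − (5/8)| < ε.
(5x - 2)/(8x + 13) − (5/8) = (8(5x - 2) − 5(8x + 13)) / (8(8x + 13)) = -81/(8(8x + 13)).
For x > 0 we have 8x + 13 > 8x, so |(5x - 2)/(8x + 13) − (5/8)| = 81/(8(8x + 13)) < 81/(8·8x) = (81/64)/x.
Thus |(5x - 2)/(8x + 13) − (5/8)| < ε whenever x > (81/64)/ε.
Take N = (81/64)/ε. If x > N then |(5x - 2)/(8x + 13) − (5/8)| < (81/64)/x < ε.

N = (81/64)/ε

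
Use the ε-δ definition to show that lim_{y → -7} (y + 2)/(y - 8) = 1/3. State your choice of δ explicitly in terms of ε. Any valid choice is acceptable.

Fix ε > 0. We want δ > 0 with 0 < |y + 7| < δ ⇒ |(y + 2)/(y - 8) − (1/3)| < ε.
Combining over a common denominator, (y + 2)/(y - 8) − (1/3) = [(y + 2)·(-15) − (-5)·(y - 8)] / [(-15)·(y - 8)] = -10(y + 7) / ((-15)(y - 8)).
So |(y + 2)/(y - 8) − (1/3)| = 10|y + 7| / (15·|y − 8|).
Require δ ≤ 15/2, so |y − 8| ≥ |-15| − |y + 7| > 15 − 15/2 = 15/2.
Hence |(y + 2)/(y - 8) − (1/3)| < 10|y + 7|/(15·(15/2)) = (4/45)|y + 7|, which is < ε once |y + 7| < (45/4)ε.
Take δ = min(15/2, (45/4)ε). Then 0 < |y + 7| < δ forces both bounds, so |(y + 2)/(y - 8) − (1/3)| < ε.

δ = min(15/2, (45/4)ε)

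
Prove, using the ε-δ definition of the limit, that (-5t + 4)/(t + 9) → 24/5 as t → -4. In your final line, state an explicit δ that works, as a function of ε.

δ = min(5/2, (25/98)ε)

Suppose ε > 0. We want δ > 0 with 0 < |t + 4| < δ ⇒ |(-5t + 4)/(t + 9) − (24/5)| < ε.
Combining over a common denominator, (-5t + 4)/(t + 9) − (24/5) = [(-5t + 4)·5 − 24·(t + 9)] / [5·(t + 9)] = -49(t + 4) / (5(t + 9)).
So |(-5t + 4)/(t + 9) − (24/5)| = 49|t + 4| / (5·|t + 9|).
Require δ ≤ 5/2, so |t + 9| ≥ |5| − |t + 4| > 5 − 5/2 = 5/2.
Hence |(-5t + 4)/(t + 9) − (24/5)| < 49|t + 4|/(5·(5/2)) = (98/25)|t + 4|, which is < ε once |t + 4| < (25/98)ε.
Take δ = min(5/2, (25/98)ε). Then 0 < |t + 4| < δ forces both bounds, so |(-5t + 4)/(t + 9) − (24/5)| < ε.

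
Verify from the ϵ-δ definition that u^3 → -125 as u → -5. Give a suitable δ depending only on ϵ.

δ = min(1, ϵ/91)

Suppose ϵ > 0. We seek δ > 0 with 0 < |u + 5| < δ ⇒ |u^3 + 125| < ϵ.
Factor: u^3 + 125 = (u + 5)(u^2 - 5u + 25), so |u^3 + 125| = |u + 5|·|u^2 - 5u + 25|.
Impose δ ≤ 1 so that |u| < 6; then |u^2 - 5u + 25| ≤ 91.
Hence |u^3 + 125| ≤ 91|u + 5|, which is < ϵ once |u + 5| < ϵ/91.
Take δ = min(1, ϵ/91). If 0 < |u + 5| < δ then both bounds hold and |u^3 + 125| ≤ 91|u + 5| < 91·(ϵ/91) = ϵ.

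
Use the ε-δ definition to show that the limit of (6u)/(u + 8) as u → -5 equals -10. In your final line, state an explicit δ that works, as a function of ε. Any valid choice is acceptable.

δ = min(3/2, (3/32)ε)

Let ε > 0 be given. We want δ > 0 with 0 < |u + 5| < δ ⇒ |(6u)/(u + 8) + 10| < ε.
Combining over a common denominator, (6u)/(u + 8) + 10 = [(6u)·3 − (-30)·(u + 8)] / [3·(u + 8)] = 48(u + 5) / (3(u + 8)).
So |(6u)/(u + 8) + 10| = 48|u + 5| / (3·|u + 8|).
Restrict δ ≤ 3/2. Then |u + 5| < 3/2 gives |u + 8| = |(u + 5) + 3| ≥ 3 − 3/2 = 3/2.
Hence |(6u)/(u + 8) + 10| < 48|u + 5|/(3·(3/2)) = (32/3)|u + 5|, which is < ε once |u + 5| < (3/32)ε.
Take δ = min(3/2, (3/32)ε). Then 0 < |u + 5| < δ forces both bounds, so |(6u)/(u + 8) + 10| < ε.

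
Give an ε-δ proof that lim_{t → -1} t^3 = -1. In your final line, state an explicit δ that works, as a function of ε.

Let ε > 0 be given. We seek δ > 0 with 0 < |t + 1| < δ ⇒ |t^3 + 1| < ε.
Factor: t^3 + 1 = (t + 1)(t^2 - t + 1), so |t^3 + 1| = |t + 1|·|t^2 - t + 1|.
Impose δ ≤ 1 so that |t| < 2; then |t^2 - t + 1| ≤ 7.
Hence |t^3 + 1| ≤ 7|t + 1|, which is < ε once |t + 1| < ε/7.
Take δ = min(1, ε/7). If 0 < |t + 1| < δ then both bounds hold and |t^3 + 1| ≤ 7|t + 1| < 7·(ε/7) = ε.

δ = min(1, ε/7)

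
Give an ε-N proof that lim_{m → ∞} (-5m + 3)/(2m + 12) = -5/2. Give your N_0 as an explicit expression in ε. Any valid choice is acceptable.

Suppose ε > 0. For m ≥ 1, |(-5m + 3)/(2m + 12) + 5/2| = |66|/(2(2m + 12)) = 66/(2(2m + 12)).
Since 2m + 12 ≥ 2m for m ≥ 1, this is ≤ 66/(2·2m) = (33/2)/m.
So |(-5m + 3)/(2m + 12) + 5/2| < ε whenever m > (33/2)/ε.
Take N_0 = (33/2)/ε. If m > N_0 then |(-5m + 3)/(2m + 12) + 5/2| ≤ (33/2)/m < ε.

N_0 = (33/2)/ε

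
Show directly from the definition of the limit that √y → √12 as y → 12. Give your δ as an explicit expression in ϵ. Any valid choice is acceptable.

δ = min(12, √12·ϵ)

Fix ϵ > 0. We want δ > 0 such that 0 < |y − 12| < δ implies |√y − √12| < ϵ.
Multiplying by the conjugate, |√y − √12| = |y − 12|/(√y + √12).
Restrict δ ≤ 12 so that |y − 12| < 12 forces y > 0, and then √y + √12 > √12.
Hence |√y − √12| < |y − 12|/√12, which is < ϵ once |y − 12| < √12·ϵ.
Take δ = min(12, √12·ϵ). If 0 < |y − 12| < δ then y > 0 and |√y − √12| < |y − 12|/√12 < ϵ.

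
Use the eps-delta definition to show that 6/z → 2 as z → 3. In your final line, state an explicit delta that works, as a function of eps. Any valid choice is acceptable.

Fix eps > 0. We seek delta > 0 such that 0 < |z − 3| < delta implies |6/z − 2| < eps.
|6/z − 2| = 6·|3 − z|/(3·|z|) = 6|z − 3|/(3|z|).
Restrict delta ≤ 3/2. Then |z − 3| < 3/2 gives |z| > 3/2, so 3|z| > 9/2.
Then |6/z − 2| < 6|z − 3|/(9/2), which is < eps when |z − 3| < (3/4)eps.
Take delta = min(3/2, (3/4)eps). Then 0 < |z − 3| < delta gives both |z − 3| < 3/2 and |z − 3| < (3/4)eps, so |6/z − 2| < eps.

delta = min(3/2, (3/4)eps)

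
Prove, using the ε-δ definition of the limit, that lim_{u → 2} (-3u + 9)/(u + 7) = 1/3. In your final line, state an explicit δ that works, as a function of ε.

δ = min(9/2, (27/20)ε)

Let ε > 0 be given. We want δ > 0 with 0 < |u − 2| < δ ⇒ |(-3u + 9)/(u + 7) − (1/3)| < ε.
Combining over a common denominator, (-3u + 9)/(u + 7) − (1/3) = [(-3u + 9)·9 − 3·(u + 7)] / [9·(u + 7)] = -30(u − 2) / (9(u + 7)).
So |(-3u + 9)/(u + 7) − (1/3)| = 30|u − 2| / (9·|u + 7|).
Require δ ≤ 9/2, so |u + 7| ≥ |9| − |u − 2| > 9 − 9/2 = 9/2.
Hence |(-3u + 9)/(u + 7) − (1/3)| < 30|u − 2|/(9·(9/2)) = (20/27)|u − 2|, which is < ε once |u − 2| < (27/20)ε.
Take δ = min(9/2, (27/20)ε). Then 0 < |u − 2| < δ forces both bounds, so |(-3u + 9)/(u + 7) − (1/3)| < ε.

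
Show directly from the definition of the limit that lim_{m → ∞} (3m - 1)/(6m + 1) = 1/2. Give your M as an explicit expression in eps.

Let eps > 0 be given. For m ≥ 1, |(3m - 1)/(6m + 1) − (1/2)| = |-9|/(6(6m + 1)) = 9/(6(6m + 1)).
Since 6m + 1 ≥ 6m for m ≥ 1, this is ≤ 9/(6·6m) = (1/4)/m.
So |(3m - 1)/(6m + 1) − (1/2)| < eps whenever m > (1/4)/eps.
Take M = (1/4)/eps. If m > M then |(3m - 1)/(6m + 1) − (1/2)| ≤ (1/4)/m < eps.

M = (1/4)/eps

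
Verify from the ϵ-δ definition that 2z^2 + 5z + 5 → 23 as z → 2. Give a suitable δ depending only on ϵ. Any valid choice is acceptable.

Let ϵ > 0 be given. We want δ > 0 such that 0 < |z − 2| < δ implies |(2z^2 + 5z + 5) − 23| < ϵ.
(2z^2 + 5z + 5) − 23 = 2z^2 + 5z - 18 = (z − 2)(2z + 9).
So |(2z^2 + 5z + 5) − 23| = |z − 2|·|2z + 9|.
Assume first that |z − 2| < 1, so |z| < 3. Then |2z + 9| ≤ 2·3 + 9 = 15.
Hence |(2z^2 + 5z + 5) − 23| ≤ 15|z − 2| < ϵ provided |z − 2| < ϵ/15.
Take δ = min(1, ϵ/15). Then 0 < |z − 2| < δ gives both |z − 2| < 1 and |z − 2| < ϵ/15, so |(2z^2 + 5z + 5) − 23| < ϵ.

δ = min(1, ϵ/15)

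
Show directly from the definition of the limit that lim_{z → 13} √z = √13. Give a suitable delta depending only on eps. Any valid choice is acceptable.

delta = min(13, √13·eps)

Fix eps > 0. We want delta > 0 such that 0 < |z − 13| < delta implies |√z − √13| < eps.
Multiplying by the conjugate, |√z − √13| = |z − 13|/(√z + √13).
Restrict delta ≤ 13 so that |z − 13| < 13 forces z > 0, and then √z + √13 > √13.
Hence |√z − √13| < |z − 13|/√13, which is < eps once |z − 13| < √13·eps.
Take delta = min(13, √13·eps). If 0 < |z − 13| < delta then z > 0 and |√z − √13| < |z − 13|/√13 < eps.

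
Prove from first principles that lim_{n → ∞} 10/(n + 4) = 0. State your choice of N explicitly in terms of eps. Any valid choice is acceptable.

N = 10/eps

Let eps > 0 be given. For n ≥ 1, |10/(n + 4) − 0| = 10/(n + 4) ≤ 10/n.
We need 10/n < eps, i.e. n > 10/eps.
Take N = 10/eps. If n > N then |10/(n + 4)| ≤ 10/n < eps.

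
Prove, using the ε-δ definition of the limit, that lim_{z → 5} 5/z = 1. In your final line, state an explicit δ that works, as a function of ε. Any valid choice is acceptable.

δ = min(5/2, (5/2)ε)

Let ε > 0 be given. We seek δ > 0 such that 0 < |z − 5| < δ implies |5/z − 1| < ε.
|5/z − 1| = 5·|5 − z|/(5·|z|) = 5|z − 5|/(5|z|).
Require δ ≤ 5/2 so that |z| > 5 − 5/2 = 5/2, hence 5|z| > 25/2.
Then |5/z − 1| < 5|z − 5|/(25/2), which is < ε when |z − 5| < (5/2)ε.
Take δ = min(5/2, (5/2)ε). Then 0 < |z − 5| < δ gives both |z − 5| < 5/2 and |z − 5| < (5/2)ε, so |5/z − 1| < ε.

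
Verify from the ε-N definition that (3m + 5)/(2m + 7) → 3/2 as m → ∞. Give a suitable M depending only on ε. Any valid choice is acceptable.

M = (11/4)/ε

Suppose ε > 0. For m ≥ 1, |(3m + 5)/(2m + 7) − (3/2)| = |-11|/(2(2m + 7)) = 11/(2(2m + 7)).
Since 2m + 7 ≥ 2m for m ≥ 1, this is ≤ 11/(2·2m) = (11/4)/m.
So |(3m + 5)/(2m + 7) − (3/2)| < ε whenever m > (11/4)/ε.
Take M = (11/4)/ε. If m > M then |(3m + 5)/(2m + 7) − (3/2)| ≤ (11/4)/m < ε.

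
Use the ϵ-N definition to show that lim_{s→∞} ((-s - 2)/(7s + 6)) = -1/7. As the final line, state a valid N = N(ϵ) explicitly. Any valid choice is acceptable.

N = (8/49)/ϵ

Let ϵ > 0. We seek N > 0 such that s > N implies |(-s - 2)/(7s + 6) + 1/7| < ϵ.
(-s - 2)/(7s + 6) + 1/7 = (7(-s - 2) − (-1)(7s + 6)) / (7(7s + 6)) = -8/(7(7s + 6)).
For s > 0 we have 7s + 6 > 7s, so |(-s - 2)/(7s + 6) + 1/7| = 8/(7(7s + 6)) < 8/(7·7s) = (8/49)/s.
Thus |(-s - 2)/(7s + 6) + 1/7| < ϵ whenever s > (8/49)/ϵ.
Take N = (8/49)/ϵ. If s > N then |(-s - 2)/(7s + 6) + 1/7| < (8/49)/s < ϵ.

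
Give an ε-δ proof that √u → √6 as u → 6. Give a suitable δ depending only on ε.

Suppose ε > 0. We want δ > 0 such that 0 < |u − 6| < δ implies |√u − √6| < ε.
Multiplying by the conjugate, |√u − √6| = |u − 6|/(√u + √6).
Restrict δ ≤ 6 so that |u − 6| < 6 forces u > 0, and then √u + √6 > √6.
Hence |√u − √6| < |u − 6|/√6, which is < ε once |u − 6| < √6·ε.
Take δ = min(6, √6·ε). If 0 < |u − 6| < δ then u > 0 and |√u − √6| < |u − 6|/√6 < ε.

δ = min(6, √6·ε)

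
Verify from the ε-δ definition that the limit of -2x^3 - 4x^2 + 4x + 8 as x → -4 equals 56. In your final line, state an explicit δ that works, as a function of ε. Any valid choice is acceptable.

Suppose ε > 0. We want δ > 0 such that 0 < |x + 4| < δ implies |(-2x^3 - 4x^2 + 4x + 8) − 56| < ε.
(-2x^3 - 4x^2 + 4x + 8) − 56 = -2x^3 - 4x^2 + 4x - 48 = (x + 4)(-2x^2 + 4x - 12).
So |(-2x^3 - 4x^2 + 4x + 8) − 56| = |x + 4|·|-2x^2 + 4x - 12|.
Require δ ≤ 1. Then |x + 4| < 1 gives |x| < 5, and by the triangle inequality |-2x^2 + 4x - 12| ≤ 2·5^2 + 4·5 + 12 = 82.
Hence |(-2x^3 - 4x^2 + 4x + 8) − 56| ≤ 82|x + 4| < ε provided |x + 4| < ε/82.
Take δ = min(1, ε/82). Then 0 < |x + 4| < δ gives both |x + 4| < 1 and |x + 4| < ε/82, so |(-2x^3 - 4x^2 + 4x + 8) − 56| < ε.

δ = min(1, ε/82)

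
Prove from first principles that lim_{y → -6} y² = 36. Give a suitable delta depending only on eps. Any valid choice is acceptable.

delta = min(1, eps/13)

Fix eps > 0. We seek delta > 0 with 0 < |y + 6| < delta ⇒ |y² − 36| < eps.
Factor: y² − 36 = (y + 6)(y - 6), so |y² − 36| = |y + 6|·|y - 6|.
Restrict delta ≤ 1. Then |y + 6| < 1 gives |y| < 7, so by the triangle inequality |y - 6| ≤ 7 + 6 = 13.
Hence |y² − 36| ≤ 13|y + 6|, which is < eps once |y + 6| < eps/13.
Take delta = min(1, eps/13). If 0 < |y + 6| < delta then both bounds hold and |y² − 36| ≤ 13|y + 6| < 13·(eps/13) = eps.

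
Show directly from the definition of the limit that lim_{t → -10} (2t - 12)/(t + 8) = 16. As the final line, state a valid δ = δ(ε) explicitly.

δ = min(1, (1/14)ε)

Fix ε > 0. We want δ > 0 with 0 < |t + 10| < δ ⇒ |(2t - 12)/(t + 8) − 16| < ε.
Combining over a common denominator, (2t - 12)/(t + 8) − 16 = [(2t - 12)·(-2) − (-32)·(t + 8)] / [(-2)·(t + 8)] = 28(t + 10) / ((-2)(t + 8)).
So |(2t - 12)/(t + 8) − 16| = 28|t + 10| / (2·|t + 8|).
Restrict δ ≤ 1. Then |t + 10| < 1 gives |t + 8| = |(t + 10) + (-2)| ≥ 2 − 1 = 1.
Hence |(2t - 12)/(t + 8) − 16| < 28|t + 10|/(2·1) = 14|t + 10|, which is < ε once |t + 10| < (1/14)ε.
Take δ = min(1, (1/14)ε). Then 0 < |t + 10| < δ forces both bounds, so |(2t - 12)/(t + 8) − 16| < ε.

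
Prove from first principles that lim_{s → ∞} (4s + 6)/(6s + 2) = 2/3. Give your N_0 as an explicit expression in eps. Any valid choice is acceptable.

Let eps > 0 be given. We seek N_0 > 0 such that s > N_0 implies |(4s + 6)/(6s + 2) − (2/3)| < eps.
(4s + 6)/(6s + 2) − (2/3) = (6(4s + 6) − 4(6s + 2)) / (6(6s + 2)) = 28/(6(6s + 2)).
For s > 0 we have 6s + 2 > 6s, so |(4s + 6)/(6s + 2) − (2/3)| = 28/(6(6s + 2)) < 28/(6·6s) = (7/9)/s.
Thus |(4s + 6)/(6s + 2) − (2/3)| < eps whenever s > (7/9)/eps.
Take N_0 = (7/9)/eps. If s > N_0 then |(4s + 6)/(6s + 2) − (2/3)| < (7/9)/s < eps.

N_0 = (7/9)/eps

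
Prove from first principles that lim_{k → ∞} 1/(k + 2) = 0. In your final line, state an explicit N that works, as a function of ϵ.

Let ϵ > 0. For k ≥ 1, |1/(k + 2) − 0| = 1/(k + 2) ≤ 1/k.
We need 1/k < ϵ, i.e. k > 1/ϵ.
Take N = 1/ϵ. If k > N then |1/(k + 2)| ≤ 1/k < ϵ.

N = 1/ϵ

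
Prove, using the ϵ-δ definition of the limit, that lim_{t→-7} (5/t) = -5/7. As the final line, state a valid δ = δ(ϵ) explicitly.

Let ϵ > 0. We seek δ > 0 such that 0 < |t + 7| < δ implies |5/t + 5/7| < ϵ.
|5/t + 5/7| = 5·|-7 − t|/(7·|t|) = 5|t + 7|/(7|t|).
Require δ ≤ 7/2 so that |t| > 7 − 7/2 = 7/2, hence 7|t| > 49/2.
Then |5/t + 5/7| < 5|t + 7|/(49/2), which is < ϵ when |t + 7| < (49/10)ϵ.
Take δ = min(7/2, (49/10)ϵ). Then 0 < |t + 7| < δ gives both |t + 7| < 7/2 and |t + 7| < (49/10)ϵ, so |5/t + 5/7| < ϵ.

δ = min(7/2, (49/10)ϵ)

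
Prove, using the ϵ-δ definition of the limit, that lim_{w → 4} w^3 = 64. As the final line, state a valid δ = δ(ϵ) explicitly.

Let ϵ > 0 be given. We seek δ > 0 with 0 < |w − 4| < δ ⇒ |w^3 − 64| < ϵ.
Factor: w^3 − 64 = (w − 4)(w^2 + 4w + 16), so |w^3 − 64| = |w − 4|·|w^2 + 4w + 16|.
Impose δ ≤ 2 so that |w| < 6; then |w^2 + 4w + 16| ≤ 76.
Hence |w^3 − 64| ≤ 76|w − 4|, which is < ϵ once |w − 4| < ϵ/76.
Take δ = min(2, ϵ/76). If 0 < |w − 4| < δ then both bounds hold and |w^3 − 64| ≤ 76|w − 4| < 76·(ϵ/76) = ϵ.

δ = min(2, ϵ/76)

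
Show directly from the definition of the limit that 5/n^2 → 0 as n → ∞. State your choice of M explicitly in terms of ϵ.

M = (5/ϵ)^{1/2}

Fix ϵ > 0. For n ≥ 1, |5/n^2 − 0| = 5/n^2.
5/n^2 < ϵ ⇔ n^2 > 5/ϵ ⇔ n > (5/ϵ)^{1/2}.
Take M = (5/ϵ)^{1/2}. Then n > M implies 5/n^2 < ϵ.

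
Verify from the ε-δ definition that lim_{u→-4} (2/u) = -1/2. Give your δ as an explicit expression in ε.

δ = min(2, 4ε)

Let ε > 0 be given. We seek δ > 0 such that 0 < |u + 4| < δ implies |2/u + 1/2| < ε.
|2/u + 1/2| = 2·|-4 − u|/(4·|u|) = 2|u + 4|/(4|u|).
Require δ ≤ 2 so that |u| > 4 − 2 = 2, hence 4|u| > 8.
Then |2/u + 1/2| < 2|u + 4|/8, which is < ε when |u + 4| < 4ε.
Take δ = min(2, 4ε). Then 0 < |u + 4| < δ gives both |u + 4| < 2 and |u + 4| < 4ε, so |2/u + 1/2| < ε.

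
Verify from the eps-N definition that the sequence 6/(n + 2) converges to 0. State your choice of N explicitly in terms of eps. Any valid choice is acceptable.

Let eps > 0. For n ≥ 1, |6/(n + 2) − 0| = 6/(n + 2) ≤ 6/n.
We need 6/n < eps, i.e. n > 6/eps.
Take N = 6/eps. If n > N then |6/(n + 2)| ≤ 6/n < eps.

N = 6/eps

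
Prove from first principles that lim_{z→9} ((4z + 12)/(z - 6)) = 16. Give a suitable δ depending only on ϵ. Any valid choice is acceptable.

Let ϵ > 0. We want δ > 0 with 0 < |z − 9| < δ ⇒ |(4z + 12)/(z - 6) − 16| < ϵ.
Combining over a common denominator, (4z + 12)/(z - 6) − 16 = [(4z + 12)·3 − 48·(z - 6)] / [3·(z - 6)] = -36(z − 9) / (3(z - 6)).
So |(4z + 12)/(z - 6) − 16| = 36|z − 9| / (3·|z − 6|).
Require δ ≤ 3/2, so |z − 6| ≥ |3| − |z − 9| > 3 − 3/2 = 3/2.
Hence |(4z + 12)/(z - 6) − 16| < 36|z − 9|/(3·(3/2)) = 8|z − 9|, which is < ϵ once |z − 9| < (1/8)ϵ.
Take δ = min(3/2, (1/8)ϵ). Then 0 < |z − 9| < δ forces both bounds, so |(4z + 12)/(z - 6) − 16| < ϵ.

δ = min(3/2, (1/8)ϵ)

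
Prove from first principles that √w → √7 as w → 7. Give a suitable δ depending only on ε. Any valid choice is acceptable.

Fix ε > 0. We want δ > 0 such that 0 < |w − 7| < δ implies |√w − √7| < ε.
Rationalise: √w − √7 = (w − 7)/(√w + √7), so |√w − √7| = |w − 7|/(√w + √7).
Restrict δ ≤ 7 so that |w − 7| < 7 forces w > 0, and then √w + √7 > √7.
Hence |√w − √7| < |w − 7|/√7, which is < ε once |w − 7| < √7·ε.
Take δ = min(7, √7·ε). If 0 < |w − 7| < δ then w > 0 and |√w − √7| < |w − 7|/√7 < ε.

δ = min(7, √7·ε)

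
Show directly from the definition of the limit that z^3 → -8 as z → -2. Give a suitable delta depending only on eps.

delta = min(2, eps/28)

Suppose eps > 0. We seek delta > 0 with 0 < |z + 2| < delta ⇒ |z^3 + 8| < eps.
Factor: z^3 + 8 = (z + 2)(z^2 - 2z + 4), so |z^3 + 8| = |z + 2|·|z^2 - 2z + 4|.
Restrict delta ≤ 2. Then |z + 2| < 2 gives |z| < 4, so by the triangle inequality |z^2 - 2z + 4| ≤ 4^2 + 2·4 + 4 = 28.
Hence |z^3 + 8| ≤ 28|z + 2|, which is < eps once |z + 2| < eps/28.
Take delta = min(2, eps/28). If 0 < |z + 2| < delta then both bounds hold and |z^3 + 8| ≤ 28|z + 2| < 28·(eps/28) = eps.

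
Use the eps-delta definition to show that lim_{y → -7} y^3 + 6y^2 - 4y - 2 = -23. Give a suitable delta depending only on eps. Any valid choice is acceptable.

delta = min(1, eps/75)

Fix eps > 0. We want delta > 0 such that 0 < |y + 7| < delta implies |(y^3 + 6y^2 - 4y - 2) + 23| < eps.
(y^3 + 6y^2 - 4y - 2) + 23 = y^3 + 6y^2 - 4y + 21 = (y + 7)(y^2 - y + 3).
So |(y^3 + 6y^2 - 4y - 2) + 23| = |y + 7|·|y^2 - y + 3|.
Assume first that |y + 7| < 1, so |y| < 8. Then |y^2 - y + 3| ≤ 8^2 + 8 + 3 = 75.
Hence |(y^3 + 6y^2 - 4y - 2) + 23| ≤ 75|y + 7| < eps provided |y + 7| < eps/75.
Choosing delta = min(1, eps/75) ensures both conditions, hence |(y^3 + 6y^2 - 4y - 2) + 23| < eps.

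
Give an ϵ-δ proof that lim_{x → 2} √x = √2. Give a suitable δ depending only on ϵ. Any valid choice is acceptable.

δ = min(2, √2·ϵ)

Let ϵ > 0 be given. We want δ > 0 such that 0 < |x − 2| < δ implies |√x − √2| < ϵ.
Rationalise: √x − √2 = (x − 2)/(√x + √2), so |√x − √2| = |x − 2|/(√x + √2).
Restrict δ ≤ 2 so that |x − 2| < 2 forces x > 0, and then √x + √2 > √2.
Hence |√x − √2| < |x − 2|/√2, which is < ϵ once |x − 2| < √2·ϵ.
Take δ = min(2, √2·ϵ). If 0 < |x − 2| < δ then x > 0 and |√x − √2| < |x − 2|/√2 < ϵ.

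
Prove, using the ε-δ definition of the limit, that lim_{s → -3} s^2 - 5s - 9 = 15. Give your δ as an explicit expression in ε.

Fix ε > 0. We want δ > 0 such that 0 < |s + 3| < δ implies |(s^2 - 5s - 9) − 15| < ε.
(s^2 - 5s - 9) − 15 = s^2 - 5s - 24 = (s + 3)(s - 8).
So |(s^2 - 5s - 9) − 15| = |s + 3|·|s - 8|.
Require δ ≤ 1. Then |s + 3| < 1 gives |s| < 4, and by the triangle inequality |s - 8| ≤ 4 + 8 = 12.
Hence |(s^2 - 5s - 9) − 15| ≤ 12|s + 3| < ε provided |s + 3| < ε/12.
Take δ = min(1, ε/12). Then 0 < |s + 3| < δ gives both |s + 3| < 1 and |s + 3| < ε/12, so |(s^2 - 5s - 9) − 15| < ε.

δ = min(1, ε/12)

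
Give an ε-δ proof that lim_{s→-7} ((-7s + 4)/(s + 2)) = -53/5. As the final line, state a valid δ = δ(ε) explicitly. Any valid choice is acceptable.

Let ε > 0. We want δ > 0 with 0 < |s + 7| < δ ⇒ |(-7s + 4)/(s + 2) + 53/5| < ε.
Combining over a common denominator, (-7s + 4)/(s + 2) + 53/5 = [(-7s + 4)·(-5) − 53·(s + 2)] / [(-5)·(s + 2)] = -18(s + 7) / ((-5)(s + 2)).
So |(-7s + 4)/(s + 2) + 53/5| = 18|s + 7| / (5·|s + 2|).
Restrict δ ≤ 5/2. Then |s + 7| < 5/2 gives |s + 2| = |(s + 7) + (-5)| ≥ 5 − 5/2 = 5/2.
Hence |(-7s + 4)/(s + 2) + 53/5| < 18|s + 7|/(5·(5/2)) = (36/25)|s + 7|, which is < ε once |s + 7| < (25/36)ε.
Take δ = min(5/2, (25/36)ε). Then 0 < |s + 7| < δ forces both bounds, so |(-7s + 4)/(s + 2) + 53/5| < ε.

δ = min(5/2, (25/36)ε)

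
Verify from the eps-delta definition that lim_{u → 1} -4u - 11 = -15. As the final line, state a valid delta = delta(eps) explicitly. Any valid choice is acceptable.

Suppose eps > 0. We need delta > 0 so that 0 < |u − 1| < delta implies |(-4u - 11) + 15| < eps.
Since (-4u - 11) + 15 = -4(u − 1), we have |(-4u - 11) + 15| = 4|u − 1|.
So 4|u − 1| < eps exactly when |u − 1| < eps/4.
Choosing delta = eps/4 gives |(-4u - 11) + 15| = 4|u − 1| < eps whenever |u − 1| < delta.

delta = eps/4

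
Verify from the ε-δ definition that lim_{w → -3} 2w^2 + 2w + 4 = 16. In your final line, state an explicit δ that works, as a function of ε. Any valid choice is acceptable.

Let ε > 0 be given. We want δ > 0 such that 0 < |w + 3| < δ implies |(2w^2 + 2w + 4) − 16| < ε.
(2w^2 + 2w + 4) − 16 = 2w^2 + 2w - 12 = (w + 3)(2w - 4).
So |(2w^2 + 2w + 4) − 16| = |w + 3|·|2w - 4|.
Require δ ≤ 1. Then |w + 3| < 1 gives |w| < 4, and by the triangle inequality |2w - 4| ≤ 2·4 + 4 = 12.
Hence |(2w^2 + 2w + 4) − 16| ≤ 12|w + 3| < ε provided |w + 3| < ε/12.
Choosing δ = min(1, ε/12) ensures both conditions, hence |(2w^2 + 2w + 4) − 16| < ε.

δ = min(1, ε/12)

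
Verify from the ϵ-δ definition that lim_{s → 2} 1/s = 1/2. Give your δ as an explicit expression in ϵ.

Let ϵ > 0. We seek δ > 0 such that 0 < |s − 2| < δ implies |1/s − (1/2)| < ϵ.
|1/s − (1/2)| = |2 − s|/(2·|s|) = |s − 2|/(2|s|).
Restrict δ ≤ 1. Then |s − 2| < 1 gives |s| > 1, so 2|s| > 2.
Then |1/s − (1/2)| < |s − 2|/2, which is < ϵ when |s − 2| < 2ϵ.
Take δ = min(1, 2ϵ). Then 0 < |s − 2| < δ gives both |s − 2| < 1 and |s − 2| < 2ϵ, so |1/s − (1/2)| < ϵ.

δ = min(1, 2ϵ)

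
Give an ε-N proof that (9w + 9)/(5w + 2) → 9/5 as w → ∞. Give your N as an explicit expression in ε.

Let ε > 0. We seek N > 0 such that w > N implies |(9w + 9)/(5w + 2) − (9/5)| < ε.
(9w + 9)/(5w + 2) − (9/5) = (5(9w + 9) − 9(5w + 2)) / (5(5w + 2)) = 27/(5(5w + 2)).
For w > 0 we have 5w + 2 > 5w, so |(9w + 9)/(5w + 2) − (9/5)| = 27/(5(5w + 2)) < 27/(5·5w) = (27/25)/w.
Thus |(9w + 9)/(5w + 2) − (9/5)| < ε whenever w > (27/25)/ε.
Take N = (27/25)/ε. If w > N then |(9w + 9)/(5w + 2) − (9/5)| < (27/25)/w < ε.

N = (27/25)/ε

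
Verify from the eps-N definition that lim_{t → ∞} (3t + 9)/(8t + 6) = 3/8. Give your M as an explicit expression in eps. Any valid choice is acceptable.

Suppose eps > 0. We seek M > 0 such that t > M implies |(3t + 9)/(8t + 6) − (3/8)| < eps.
(3t + 9)/(8t + 6) − (3/8) = (8(3t + 9) − 3(8t + 6)) / (8(8t + 6)) = 54/(8(8t + 6)).
For t > 0 we have 8t + 6 > 8t, so |(3t + 9)/(8t + 6) − (3/8)| = 54/(8(8t + 6)) < 54/(8·8t) = (27/32)/t.
Thus |(3t + 9)/(8t + 6) − (3/8)| < eps whenever t > (27/32)/eps.
Take M = (27/32)/eps. If t > M then |(3t + 9)/(8t + 6) − (3/8)| < (27/32)/t < eps.

M = (27/32)/eps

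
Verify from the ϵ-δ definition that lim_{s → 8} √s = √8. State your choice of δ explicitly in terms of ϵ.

Suppose ϵ > 0. We want δ > 0 such that 0 < |s − 8| < δ implies |√s − √8| < ϵ.
Rationalise: √s − √8 = (s − 8)/(√s + √8), so |√s − √8| = |s − 8|/(√s + √8).
Restrict δ ≤ 8 so that |s − 8| < 8 forces s > 0, and then √s + √8 > √8.
Hence |√s − √8| < |s − 8|/√8, which is < ϵ once |s − 8| < √8·ϵ.
Take δ = min(8, √8·ϵ). If 0 < |s − 8| < δ then s > 0 and |√s − √8| < |s − 8|/√8 < ϵ.

δ = min(8, √8·ϵ)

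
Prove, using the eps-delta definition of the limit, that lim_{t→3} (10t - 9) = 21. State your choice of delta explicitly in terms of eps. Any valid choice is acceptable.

Suppose eps > 0. We need delta > 0 so that 0 < |t − 3| < delta implies |(10t - 9) − 21| < eps.
|(10t - 9) − 21| = |10t - 30| = 10|t − 3|.
Thus it suffices that |t − 3| < eps/10.
Take delta = eps/10. If 0 < |t − 3| < delta then |(10t - 9) − 21| = 10|t − 3| < 10·(eps/10) = eps.

delta = eps/10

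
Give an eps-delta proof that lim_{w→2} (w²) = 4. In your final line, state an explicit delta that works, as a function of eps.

delta = min(2, eps/6)

Let eps > 0. We seek delta > 0 with 0 < |w − 2| < delta ⇒ |w² − 4| < eps.
Factor: w² − 4 = (w − 2)(w + 2), so |w² − 4| = |w − 2|·|w + 2|.
Impose delta ≤ 2 so that |w| < 4; then |w + 2| ≤ 6.
Hence |w² − 4| ≤ 6|w − 2|, which is < eps once |w − 2| < eps/6.
Take delta = min(2, eps/6). If 0 < |w − 2| < delta then both bounds hold and |w² − 4| ≤ 6|w − 2| < 6·(eps/6) = eps.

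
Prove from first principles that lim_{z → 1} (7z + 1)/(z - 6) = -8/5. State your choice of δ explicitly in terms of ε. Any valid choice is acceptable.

δ = min(5/2, (25/86)ε)

Let ε > 0. We want δ > 0 with 0 < |z − 1| < δ ⇒ |(7z + 1)/(z - 6) + 8/5| < ε.
Combining over a common denominator, (7z + 1)/(z - 6) + 8/5 = [(7z + 1)·(-5) − 8·(z - 6)] / [(-5)·(z - 6)] = -43(z − 1) / ((-5)(z - 6)).
So |(7z + 1)/(z - 6) + 8/5| = 43|z − 1| / (5·|z − 6|).
Require δ ≤ 5/2, so |z − 6| ≥ |-5| − |z − 1| > 5 − 5/2 = 5/2.
Hence |(7z + 1)/(z - 6) + 8/5| < 43|z − 1|/(5·(5/2)) = (86/25)|z − 1|, which is < ε once |z − 1| < (25/86)ε.
Take δ = min(5/2, (25/86)ε). Then 0 < |z − 1| < δ forces both bounds, so |(7z + 1)/(z - 6) + 8/5| < ε.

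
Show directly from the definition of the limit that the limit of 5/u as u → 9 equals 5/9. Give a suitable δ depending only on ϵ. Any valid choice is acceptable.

δ = min(9/2, (81/10)ϵ)

Suppose ϵ > 0. We seek δ > 0 such that 0 < |u − 9| < δ implies |5/u − (5/9)| < ϵ.
|5/u − (5/9)| = 5·|9 − u|/(9·|u|) = 5|u − 9|/(9|u|).
Restrict δ ≤ 9/2. Then |u − 9| < 9/2 gives |u| > 9/2, so 9|u| > 81/2.
Then |5/u − (5/9)| < 5|u − 9|/(81/2), which is < ϵ when |u − 9| < (81/10)ϵ.
Take δ = min(9/2, (81/10)ϵ). Then 0 < |u − 9| < δ gives both |u − 9| < 9/2 and |u − 9| < (81/10)ϵ, so |5/u − (5/9)| < ϵ.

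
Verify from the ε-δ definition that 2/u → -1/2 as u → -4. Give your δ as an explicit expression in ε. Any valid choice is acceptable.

δ = min(2, 4ε)

Let ε > 0 be given. We seek δ > 0 such that 0 < |u + 4| < δ implies |2/u + 1/2| < ε.
|2/u + 1/2| = 2·|-4 − u|/(4·|u|) = 2|u + 4|/(4|u|).
Require δ ≤ 2 so that |u| > 4 − 2 = 2, hence 4|u| > 8.
Then |2/u + 1/2| < 2|u + 4|/8, which is < ε when |u + 4| < 4ε.
Take δ = min(2, 4ε). Then 0 < |u + 4| < δ gives both |u + 4| < 2 and |u + 4| < 4ε, so |2/u + 1/2| < ε.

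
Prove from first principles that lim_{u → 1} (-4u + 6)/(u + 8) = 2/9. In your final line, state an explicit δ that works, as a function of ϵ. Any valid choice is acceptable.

δ = min(9/2, (81/76)ϵ)

Let ϵ > 0 be given. We want δ > 0 with 0 < |u − 1| < δ ⇒ |(-4u + 6)/(u + 8) − (2/9)| < ϵ.
Combining over a common denominator, (-4u + 6)/(u + 8) − (2/9) = [(-4u + 6)·9 − 2·(u + 8)] / [9·(u + 8)] = -38(u − 1) / (9(u + 8)).
So |(-4u + 6)/(u + 8) − (2/9)| = 38|u − 1| / (9·|u + 8|).
Require δ ≤ 9/2, so |u + 8| ≥ |9| − |u − 1| > 9 − 9/2 = 9/2.
Hence |(-4u + 6)/(u + 8) − (2/9)| < 38|u − 1|/(9·(9/2)) = (76/81)|u − 1|, which is < ϵ once |u − 1| < (81/76)ϵ.
Take δ = min(9/2, (81/76)ϵ). Then 0 < |u − 1| < δ forces both bounds, so |(-4u + 6)/(u + 8) − (2/9)| < ϵ.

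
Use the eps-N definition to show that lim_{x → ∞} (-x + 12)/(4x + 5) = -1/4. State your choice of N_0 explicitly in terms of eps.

N_0 = (53/16)/eps

Suppose eps > 0. We seek N_0 > 0 such that x > N_0 implies |(-x + 12)/(4x + 5) + 1/4| < eps.
(-x + 12)/(4x + 5) + 1/4 = (4(-x + 12) − (-1)(4x + 5)) / (4(4x + 5)) = 53/(4(4x + 5)).
For x > 0 we have 4x + 5 > 4x, so |(-x + 12)/(4x + 5) + 1/4| = 53/(4(4x + 5)) < 53/(4·4x) = (53/16)/x.
Thus |(-x + 12)/(4x + 5) + 1/4| < eps whenever x > (53/16)/eps.
Take N_0 = (53/16)/eps. If x > N_0 then |(-x + 12)/(4x + 5) + 1/4| < (53/16)/x < eps.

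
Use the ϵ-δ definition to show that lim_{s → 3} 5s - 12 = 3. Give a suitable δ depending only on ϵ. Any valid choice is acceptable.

Let ϵ > 0. We need δ > 0 so that 0 < |s − 3| < δ implies |(5s - 12) − 3| < ϵ.
|(5s - 12) − 3| = |5s - 15| = 5|s − 3|.
So 5|s − 3| < ϵ exactly when |s − 3| < ϵ/5.
Take δ = ϵ/5. If 0 < |s − 3| < δ then |(5s - 12) − 3| = 5|s − 3| < 5·(ϵ/5) = ϵ.

δ = ϵ/5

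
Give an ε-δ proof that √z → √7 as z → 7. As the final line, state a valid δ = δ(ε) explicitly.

Fix ε > 0. We want δ > 0 such that 0 < |z − 7| < δ implies |√z − √7| < ε.
Multiplying by the conjugate, |√z − √7| = |z − 7|/(√z + √7).
Restrict δ ≤ 7 so that |z − 7| < 7 forces z > 0, and then √z + √7 > √7.
Hence |√z − √7| < |z − 7|/√7, which is < ε once |z − 7| < √7·ε.
Take δ = min(7, √7·ε). If 0 < |z − 7| < δ then z > 0 and |√z − √7| < |z − 7|/√7 < ε.

δ = min(7, √7·ε)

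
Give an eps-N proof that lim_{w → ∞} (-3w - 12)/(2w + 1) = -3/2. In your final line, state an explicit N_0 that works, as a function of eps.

Let eps > 0 be given. We seek N_0 > 0 such that w > N_0 implies |(-3w - 12)/(2w + 1) + 3/2| < eps.
(-3w - 12)/(2w + 1) + 3/2 = (2(-3w - 12) − (-3)(2w + 1)) / (2(2w + 1)) = -21/(2(2w + 1)).
For w > 0 we have 2w + 1 > 2w, so |(-3w - 12)/(2w + 1) + 3/2| = 21/(2(2w + 1)) < 21/(2·2w) = (21/4)/w.
Thus |(-3w - 12)/(2w + 1) + 3/2| < eps whenever w > (21/4)/eps.
Take N_0 = (21/4)/eps. If w > N_0 then |(-3w - 12)/(2w + 1) + 3/2| < (21/4)/w < eps.

N_0 = (21/4)/eps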